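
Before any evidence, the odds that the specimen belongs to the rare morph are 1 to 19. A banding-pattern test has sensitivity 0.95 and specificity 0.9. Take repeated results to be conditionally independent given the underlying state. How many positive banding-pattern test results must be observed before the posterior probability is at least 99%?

4

Prior odds = 1/19.
False-positive rate = 1 − 0.9 = 0.1; likelihood ratio of a positive = 0.95/0.1 = 9.5.
Target odds: 0.99 ÷ 0.01 = 99.
Need (1/19) × 9.5ⁿ ≥ 99, i.e. 9.5ⁿ ≥ 1881.
9.5³ = 857.375 falls short of 1881 but 9.5⁴ = 8145.0625 reaches it, so n = 4.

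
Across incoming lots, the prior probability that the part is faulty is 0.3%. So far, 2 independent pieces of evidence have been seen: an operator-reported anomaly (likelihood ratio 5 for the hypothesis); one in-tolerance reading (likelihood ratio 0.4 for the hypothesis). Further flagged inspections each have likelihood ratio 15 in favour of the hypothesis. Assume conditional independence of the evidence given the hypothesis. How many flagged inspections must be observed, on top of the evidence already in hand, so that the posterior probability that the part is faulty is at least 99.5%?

4

Prior odds = 0.003/0.997 = 3/997.
Combined Bayes factor of the evidence already in hand = 5 × 0.4 = 2.
Odds after that evidence = (3/997) × 2 = 6/997.
Target odds = 0.995/0.005 = 199.
Need 15ⁿ ≥ 199 ÷ (6/997) = 198403/6.
15³ = 3375 falls short of 198403/6 but 15⁴ = 50625 reaches it, so n = 4.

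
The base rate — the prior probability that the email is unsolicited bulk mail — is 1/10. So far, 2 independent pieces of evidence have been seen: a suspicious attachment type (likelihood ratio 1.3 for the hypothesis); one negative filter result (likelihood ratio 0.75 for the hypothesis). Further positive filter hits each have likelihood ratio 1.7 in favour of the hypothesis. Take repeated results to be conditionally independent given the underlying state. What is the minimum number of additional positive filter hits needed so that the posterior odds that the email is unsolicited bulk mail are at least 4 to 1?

Prior odds = 0.1/0.9 = 1/9.
Combined Bayes factor of the evidence already in hand = 1.3 × 0.75 = 0.975.
Odds after that evidence = (1/9) × 0.975 = 13/120.
Target odds = 4.
Need 1.7ⁿ ≥ 4 ÷ (13/120) = 480/13.
1.7⁶ = 24137569/1000000 falls short of 480/13 but 1.7⁷ = 410338673/10000000 reaches it, so n = 7.

7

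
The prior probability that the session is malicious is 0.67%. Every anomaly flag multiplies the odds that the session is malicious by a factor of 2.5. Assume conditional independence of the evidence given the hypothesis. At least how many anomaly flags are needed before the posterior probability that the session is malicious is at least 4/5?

Prior odds = 0.0067/0.9933 = 67/9933.
Likelihood ratio per anomaly flag = 2.5.
Target posterior odds = 0.8/0.2 = 4.
Require 2.5ⁿ ≥ 4 ÷ (67/9933) = 39732/67.
2.5⁶ = 244.140625 falls short of 39732/67 but 2.5⁷ = 610.3515625 reaches it, so n = 7.

7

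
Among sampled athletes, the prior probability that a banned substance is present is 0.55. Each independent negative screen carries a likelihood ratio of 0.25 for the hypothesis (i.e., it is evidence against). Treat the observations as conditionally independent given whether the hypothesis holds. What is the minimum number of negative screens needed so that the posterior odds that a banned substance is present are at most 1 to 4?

2

Prior odds = 0.55/0.45 = 11/9.
Likelihood ratio per negative screen = 0.25.
Target odds = 0.25.
Require 0.25ⁿ ≤ 0.25 ÷ (11/9) = 9/44.
0.25¹ = 0.25 is still above 9/44 but 0.25² = 0.0625 is at or below it, so n = 2.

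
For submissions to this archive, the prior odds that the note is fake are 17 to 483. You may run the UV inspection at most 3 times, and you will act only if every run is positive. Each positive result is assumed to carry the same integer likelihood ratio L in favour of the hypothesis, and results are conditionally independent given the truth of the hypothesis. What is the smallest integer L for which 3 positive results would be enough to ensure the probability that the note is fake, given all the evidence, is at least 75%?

Prior odds = 17/483.
Target odds = 0.75/0.25 = 3.
Need L³ ≥ 3 ÷ (17/483) = 1449/17.
4³ = 64 < 1449/17 ≤ 125 = 5³, so L = 5.

5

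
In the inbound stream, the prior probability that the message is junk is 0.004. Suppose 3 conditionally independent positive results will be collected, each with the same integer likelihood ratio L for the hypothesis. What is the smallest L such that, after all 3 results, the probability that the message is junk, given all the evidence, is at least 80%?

Prior odds = 0.004/0.996 = 1/249.
Target odds = 0.8/0.2 = 4.
Need L³ ≥ 4 ÷ (1/249) = 996.
9³ = 729 < 996 ≤ 1000 = 10³, so L = 10.

10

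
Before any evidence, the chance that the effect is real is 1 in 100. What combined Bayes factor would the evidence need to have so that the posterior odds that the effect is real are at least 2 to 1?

198

Prior odds = 0.01/0.99 = 1/99.
Target odds = 2.
Required Bayes factor = 2 ÷ (1/99) = 198.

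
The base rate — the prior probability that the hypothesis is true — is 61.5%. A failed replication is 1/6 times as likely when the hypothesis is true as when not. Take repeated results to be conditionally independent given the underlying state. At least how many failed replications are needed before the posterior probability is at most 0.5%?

4

Prior odds: 0.615 ÷ 0.385 = 123/77.
Likelihood ratio per failed replication = 1/6.
Target posterior odds = 0.005/0.995 = 1/199.
Require (1/6)ⁿ ≤ 1/199 ÷ (123/77) = 77/24477.
(1/6)³ = 1/216 is still above 77/24477 but (1/6)⁴ = 1/1296 is at or below it, so n = 4.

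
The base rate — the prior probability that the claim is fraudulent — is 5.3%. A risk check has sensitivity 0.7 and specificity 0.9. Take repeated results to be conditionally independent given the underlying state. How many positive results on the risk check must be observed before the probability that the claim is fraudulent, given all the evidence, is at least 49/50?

4

Prior odds = 0.053/0.947 = 53/947.
False-positive rate = 1 − 0.9 = 0.1; likelihood ratio of a positive = 0.7/0.1 = 7.
Target odds: 0.98 ÷ 0.02 = 49.
Need (53/947) × 7ⁿ ≥ 49, i.e. 7ⁿ ≥ 46403/53.
7³ = 343 falls short of 46403/53 but 7⁴ = 2401 reaches it, so n = 4.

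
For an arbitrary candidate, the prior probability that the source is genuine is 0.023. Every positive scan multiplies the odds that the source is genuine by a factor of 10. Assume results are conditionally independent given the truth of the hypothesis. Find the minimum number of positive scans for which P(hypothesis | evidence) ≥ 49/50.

Prior odds: 0.023 ÷ 0.977 = 23/977.
Likelihood ratio per positive scan = 10.
Target odds: 0.98 ÷ 0.02 = 49.
Require 10ⁿ ≥ 49 ÷ (23/977) = 47873/23.
10³ = 1000 falls short of 47873/23 but 10⁴ = 10000 reaches it, so n = 4.

4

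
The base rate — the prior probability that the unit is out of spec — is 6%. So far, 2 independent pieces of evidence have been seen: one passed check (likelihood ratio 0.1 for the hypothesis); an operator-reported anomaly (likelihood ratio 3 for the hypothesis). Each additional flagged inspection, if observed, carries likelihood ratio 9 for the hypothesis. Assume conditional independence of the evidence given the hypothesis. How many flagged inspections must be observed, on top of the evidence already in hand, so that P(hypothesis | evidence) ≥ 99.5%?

Prior odds = 0.06/0.94 = 3/47.
Combined Bayes factor of the evidence already in hand = 0.1 × 3 = 0.3.
Odds after that evidence = (3/47) × 0.3 = 9/470.
Target odds = 0.995/0.005 = 199.
Need 9ⁿ ≥ 199 ÷ (9/470) = 93530/9.
9⁴ = 6561 falls short of 93530/9 but 9⁵ = 59049 reaches it, so n = 5.

5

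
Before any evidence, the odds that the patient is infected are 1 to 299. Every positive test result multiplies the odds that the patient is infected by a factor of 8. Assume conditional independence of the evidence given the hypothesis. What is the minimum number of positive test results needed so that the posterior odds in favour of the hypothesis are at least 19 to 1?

5

Prior odds = 1/299.
Likelihood ratio per positive test result = 8.
Target odds = 19.
Require 8ⁿ ≥ 19 ÷ (1/299) = 5681.
8⁴ = 4096 falls short of 5681 but 8⁵ = 32768 reaches it, so n = 5.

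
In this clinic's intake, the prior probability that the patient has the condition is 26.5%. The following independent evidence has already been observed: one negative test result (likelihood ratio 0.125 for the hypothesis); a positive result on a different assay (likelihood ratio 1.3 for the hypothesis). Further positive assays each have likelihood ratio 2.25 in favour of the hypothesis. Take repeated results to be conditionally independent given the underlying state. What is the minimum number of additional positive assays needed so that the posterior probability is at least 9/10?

Prior odds = 0.265/0.735 = 53/147.
Combined Bayes factor of the evidence already in hand = 0.125 × 1.3 = 0.1625.
Odds after that evidence = (53/147) × 0.1625 = 689/11760.
Target odds = 0.9/0.1 = 9.
Need 2.25ⁿ ≥ 9 ÷ (689/11760) = 105840/689.
2.25⁶ = 531441/4096 falls short of 105840/689 but 2.25⁷ = 4782969/16384 reaches it, so n = 7.

7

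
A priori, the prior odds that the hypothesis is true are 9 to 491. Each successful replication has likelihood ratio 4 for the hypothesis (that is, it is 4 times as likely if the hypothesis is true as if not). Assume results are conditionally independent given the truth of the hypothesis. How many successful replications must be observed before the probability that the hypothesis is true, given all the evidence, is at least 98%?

Prior odds = 9/491.
Likelihood ratio per successful replication = 4.
Target odds: 0.98 ÷ 0.02 = 49.
Need (9/491) × 4ⁿ ≥ 49, i.e. 4ⁿ ≥ 24059/9.
4⁵ = 1024 falls short of 24059/9 but 4⁶ = 4096 reaches it, so n = 6.

6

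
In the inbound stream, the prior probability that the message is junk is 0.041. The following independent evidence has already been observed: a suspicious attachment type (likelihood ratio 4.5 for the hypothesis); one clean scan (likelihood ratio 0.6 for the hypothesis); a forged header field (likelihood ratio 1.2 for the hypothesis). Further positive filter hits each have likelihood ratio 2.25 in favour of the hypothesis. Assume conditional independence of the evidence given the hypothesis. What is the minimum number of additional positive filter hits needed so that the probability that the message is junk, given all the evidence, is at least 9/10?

6

Prior odds = 0.041/0.959 = 41/959.
Combined Bayes factor of the evidence already in hand = 4.5 × 0.6 × 1.2 = 3.24.
Odds after that evidence = (41/959) × 3.24 = 3321/23975.
Target odds = 0.9/0.1 = 9.
Need 2.25ⁿ ≥ 9 ÷ (3321/23975) = 23975/369.
2.25⁵ = 59049/1024 falls short of 23975/369 but 2.25⁶ = 531441/4096 reaches it, so n = 6.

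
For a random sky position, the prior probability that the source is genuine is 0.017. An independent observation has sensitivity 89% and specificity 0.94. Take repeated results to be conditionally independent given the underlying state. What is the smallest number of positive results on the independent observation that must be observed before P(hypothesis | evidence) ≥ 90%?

3

Prior odds: 0.017 ÷ 0.983 = 17/983.
False-positive rate = 1 − 0.94 = 0.06; likelihood ratio of a positive = 0.89/0.06 = 89/6.
Target posterior odds = 0.9/0.1 = 9.
Require (89/6)ⁿ ≥ 9 ÷ (17/983) = 8847/17.
(89/6)² = 7921/36 falls short of 8847/17 but (89/6)³ = 704969/216 reaches it, so n = 3.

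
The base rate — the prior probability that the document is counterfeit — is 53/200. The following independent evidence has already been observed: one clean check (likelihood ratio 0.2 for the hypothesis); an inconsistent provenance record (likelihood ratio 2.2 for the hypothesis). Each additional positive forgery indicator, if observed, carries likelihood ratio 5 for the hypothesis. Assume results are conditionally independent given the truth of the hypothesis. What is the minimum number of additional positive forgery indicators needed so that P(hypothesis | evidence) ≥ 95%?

3

Prior odds = 0.265/0.735 = 53/147.
Combined Bayes factor of the evidence already in hand = 0.2 × 2.2 = 0.44.
Odds after that evidence = (53/147) × 0.44 = 583/3675.
Target odds = 0.95/0.05 = 19.
Need 5ⁿ ≥ 19 ÷ (583/3675) = 69825/583.
5² = 25 falls short of 69825/583 but 5³ = 125 reaches it, so n = 3.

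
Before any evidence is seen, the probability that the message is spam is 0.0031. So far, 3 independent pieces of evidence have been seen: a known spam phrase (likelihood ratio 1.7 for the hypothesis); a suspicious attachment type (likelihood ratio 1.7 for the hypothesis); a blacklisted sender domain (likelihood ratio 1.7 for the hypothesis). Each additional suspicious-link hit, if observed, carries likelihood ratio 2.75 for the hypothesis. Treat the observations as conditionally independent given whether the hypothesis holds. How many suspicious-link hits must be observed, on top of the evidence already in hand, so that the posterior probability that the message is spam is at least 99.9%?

Prior odds = 0.0031/0.9969 = 31/9969.
Combined Bayes factor of the evidence already in hand = 1.7 × 1.7 × 1.7 = 4.913.
Odds after that evidence = (31/9969) × 4.913 = 152303/9969000.
Target odds = 0.999/0.001 = 999.
Need 2.75ⁿ ≥ 999 ÷ (152303/9969000) = ≈65389.6.
2.75¹⁰ ≈24735.9 falls short of ≈65389.6 but 2.75¹¹ ≈68023.6 reaches it, so n = 11.

11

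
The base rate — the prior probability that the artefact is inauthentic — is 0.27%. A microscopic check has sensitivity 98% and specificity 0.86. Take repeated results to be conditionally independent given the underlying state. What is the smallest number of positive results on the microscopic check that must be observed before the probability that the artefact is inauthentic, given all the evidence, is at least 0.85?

Prior odds: 0.0027 ÷ 0.9973 = 27/9973.
False-positive rate = 1 − 0.86 = 0.14; likelihood ratio of a positive = 0.98/0.14 = 7.
Target posterior odds = 0.85/0.15 = 17/3.
Need (27/9973) × 7ⁿ ≥ 17/3, i.e. 7ⁿ ≥ 169541/81.
7³ = 343 falls short of 169541/81 but 7⁴ = 2401 reaches it, so n = 4.

4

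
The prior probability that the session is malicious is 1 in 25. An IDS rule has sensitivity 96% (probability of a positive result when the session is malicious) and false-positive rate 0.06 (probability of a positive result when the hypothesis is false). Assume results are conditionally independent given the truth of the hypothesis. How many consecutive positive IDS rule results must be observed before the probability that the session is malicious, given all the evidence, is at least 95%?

3

Prior odds: 0.04 ÷ 0.96 = 1/24.
Likelihood ratio of a positive result = 0.96/0.06 = 16.
Target posterior odds = 0.95/0.05 = 19.
Need (1/24) × 16ⁿ ≥ 19, i.e. 16ⁿ ≥ 456.
16² = 256 falls short of 456 but 16³ = 4096 reaches it, so n = 3.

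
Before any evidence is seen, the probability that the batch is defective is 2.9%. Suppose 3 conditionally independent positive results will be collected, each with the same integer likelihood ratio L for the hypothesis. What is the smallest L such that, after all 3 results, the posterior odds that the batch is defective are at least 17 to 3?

Prior odds = 0.029/0.971 = 29/971.
Target odds = 17/3.
Need L³ ≥ 17/3 ÷ (29/971) = 16507/87.
5³ = 125 < 16507/87 ≤ 216 = 6³, so L = 6.

6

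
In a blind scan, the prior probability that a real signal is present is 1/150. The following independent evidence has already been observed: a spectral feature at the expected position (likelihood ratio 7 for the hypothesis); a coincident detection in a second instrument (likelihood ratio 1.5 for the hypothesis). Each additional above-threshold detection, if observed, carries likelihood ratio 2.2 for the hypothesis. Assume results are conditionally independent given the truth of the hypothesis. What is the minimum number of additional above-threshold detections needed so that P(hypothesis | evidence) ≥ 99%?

10

Prior odds = (1/150)/(149/150) = 1/149.
Combined Bayes factor of the evidence already in hand = 7 × 1.5 = 10.5.
Odds after that evidence = (1/149) × 10.5 = 21/298.
Target odds = 0.99/0.01 = 99.
Need 2.2ⁿ ≥ 99 ÷ (21/298) = 9834/7.
2.2⁹ ≈1207.27 falls short of 9834/7 but 2.2¹⁰ ≈2655.99 reaches it, so n = 10.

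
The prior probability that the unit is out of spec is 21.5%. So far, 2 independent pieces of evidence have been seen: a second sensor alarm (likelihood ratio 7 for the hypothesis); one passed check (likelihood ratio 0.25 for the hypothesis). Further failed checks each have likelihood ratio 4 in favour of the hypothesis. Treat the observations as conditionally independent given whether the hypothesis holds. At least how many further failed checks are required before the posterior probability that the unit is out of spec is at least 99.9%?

6

Prior odds = 0.215/0.785 = 43/157.
Combined Bayes factor of the evidence already in hand = 7 × 0.25 = 1.75.
Odds after that evidence = (43/157) × 1.75 = 301/628.
Target odds = 0.999/0.001 = 999.
Need 4ⁿ ≥ 999 ÷ (301/628) = 627372/301.
4⁵ = 1024 falls short of 627372/301 but 4⁶ = 4096 reaches it, so n = 6.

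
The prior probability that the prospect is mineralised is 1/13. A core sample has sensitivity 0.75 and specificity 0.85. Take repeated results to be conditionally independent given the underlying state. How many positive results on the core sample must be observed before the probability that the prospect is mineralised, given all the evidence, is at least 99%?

5

Prior odds: (1/13) ÷ (12/13) = 1/12.
False-positive rate = 1 − 0.85 = 0.15; likelihood ratio of a positive = 0.75/0.15 = 5.
Target posterior odds = 0.99/0.01 = 99.
Need (1/12) × 5ⁿ ≥ 99, i.e. 5ⁿ ≥ 1188.
5⁴ = 625 falls short of 1188 but 5⁵ = 3125 reaches it, so n = 5.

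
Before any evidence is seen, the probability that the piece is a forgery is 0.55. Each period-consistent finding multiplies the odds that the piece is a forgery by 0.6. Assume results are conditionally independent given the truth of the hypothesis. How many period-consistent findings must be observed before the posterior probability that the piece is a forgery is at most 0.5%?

Prior odds = 0.55/0.45 = 11/9.
Likelihood ratio per period-consistent finding = 0.6.
Target odds: 0.005 ÷ 0.995 = 1/199.
Require 0.6ⁿ ≤ 1/199 ÷ (11/9) = 9/2189.
0.6¹⁰ = 59049/9765625 is still above 9/2189 but 0.6¹¹ = 177147/48828125 is at or below it, so n = 11.

11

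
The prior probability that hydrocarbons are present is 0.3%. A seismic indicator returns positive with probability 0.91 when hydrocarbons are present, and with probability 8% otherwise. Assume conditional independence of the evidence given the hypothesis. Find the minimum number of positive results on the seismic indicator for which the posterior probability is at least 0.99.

5

Prior odds: 0.003 ÷ 0.997 = 3/997.
Likelihood ratio of a positive result = 0.91/0.08 = 11.375.
Target posterior odds = 0.99/0.01 = 99.
Require 11.375ⁿ ≥ 99 ÷ (3/997) = 32901.
11.375⁴ = 68574961/4096 falls short of 32901 but 11.375⁵ ≈190439 reaches it, so n = 5.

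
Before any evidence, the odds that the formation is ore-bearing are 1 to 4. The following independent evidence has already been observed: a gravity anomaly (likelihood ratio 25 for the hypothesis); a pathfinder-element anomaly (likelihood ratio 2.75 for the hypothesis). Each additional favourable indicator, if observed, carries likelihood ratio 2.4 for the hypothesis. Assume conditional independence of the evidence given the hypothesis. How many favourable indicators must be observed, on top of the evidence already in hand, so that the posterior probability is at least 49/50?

2

Prior odds = 0.25.
Combined Bayes factor of the evidence already in hand = 25 × 2.75 = 68.75.
Odds after that evidence = 0.25 × 68.75 = 17.1875.
Target odds = 0.98/0.02 = 49.
Need 2.4ⁿ ≥ 49 ÷ 17.1875 = 784/275.
2.4¹ = 2.4 falls short of 784/275 but 2.4² = 5.76 reaches it, so n = 2.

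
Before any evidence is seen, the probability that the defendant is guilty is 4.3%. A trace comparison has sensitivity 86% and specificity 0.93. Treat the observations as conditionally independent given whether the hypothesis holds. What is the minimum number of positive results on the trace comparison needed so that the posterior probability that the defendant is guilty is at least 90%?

3

Prior odds = 0.043/0.957 = 43/957.
False-positive rate = 1 − 0.93 = 0.07; likelihood ratio of a positive = 0.86/0.07 = 86/7.
Target odds: 0.9 ÷ 0.1 = 9.
Need (43/957) × (86/7)ⁿ ≥ 9, i.e. (86/7)ⁿ ≥ 8613/43.
(86/7)² = 7396/49 falls short of 8613/43 but (86/7)³ = 636056/343 reaches it, so n = 3.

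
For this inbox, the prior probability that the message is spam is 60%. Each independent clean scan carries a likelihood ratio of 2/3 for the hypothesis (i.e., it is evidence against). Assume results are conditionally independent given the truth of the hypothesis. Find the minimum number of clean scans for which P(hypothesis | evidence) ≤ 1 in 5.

Prior odds: 0.6 ÷ 0.4 = 1.5.
Likelihood ratio per clean scan = 2/3.
Target odds: 0.2 ÷ 0.8 = 0.25.
Need 1.5 × (2/3)ⁿ ≤ 0.25, i.e. (2/3)ⁿ ≤ 1/6.
(2/3)⁴ = 16/81 is still above 1/6 but (2/3)⁵ = 32/243 is at or below it, so n = 5.

5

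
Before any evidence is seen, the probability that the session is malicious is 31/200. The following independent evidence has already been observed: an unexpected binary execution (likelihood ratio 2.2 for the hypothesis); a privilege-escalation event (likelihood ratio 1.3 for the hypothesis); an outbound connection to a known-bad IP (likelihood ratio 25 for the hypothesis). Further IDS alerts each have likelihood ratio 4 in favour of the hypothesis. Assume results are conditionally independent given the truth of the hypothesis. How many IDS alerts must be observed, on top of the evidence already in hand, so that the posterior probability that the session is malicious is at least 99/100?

Prior odds = 0.155/0.845 = 31/169.
Combined Bayes factor of the evidence already in hand = 2.2 × 1.3 × 25 = 71.5.
Odds after that evidence = (31/169) × 71.5 = 341/26.
Target odds = 0.99/0.01 = 99.
Need 4ⁿ ≥ 99 ÷ (341/26) = 234/31.
4¹ = 4 falls short of 234/31 but 4² = 16 reaches it, so n = 2.

2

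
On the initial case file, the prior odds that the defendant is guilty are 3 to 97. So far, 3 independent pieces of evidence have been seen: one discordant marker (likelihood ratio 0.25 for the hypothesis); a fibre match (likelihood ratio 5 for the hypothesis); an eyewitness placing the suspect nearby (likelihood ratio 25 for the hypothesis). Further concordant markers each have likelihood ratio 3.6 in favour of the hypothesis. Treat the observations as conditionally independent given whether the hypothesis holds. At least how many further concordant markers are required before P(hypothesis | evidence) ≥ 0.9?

2

Prior odds = 3/97.
Combined Bayes factor of the evidence already in hand = 0.25 × 5 × 25 = 31.25.
Odds after that evidence = (3/97) × 31.25 = 375/388.
Target odds = 0.9/0.1 = 9.
Need 3.6ⁿ ≥ 9 ÷ (375/388) = 9.312.
3.6¹ = 3.6 falls short of 9.312 but 3.6² = 12.96 reaches it, so n = 2.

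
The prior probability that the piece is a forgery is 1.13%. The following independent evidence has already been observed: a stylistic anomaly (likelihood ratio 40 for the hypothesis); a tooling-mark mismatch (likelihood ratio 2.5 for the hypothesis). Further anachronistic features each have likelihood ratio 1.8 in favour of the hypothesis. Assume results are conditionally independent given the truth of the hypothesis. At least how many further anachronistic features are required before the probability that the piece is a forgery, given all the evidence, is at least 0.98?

Prior odds = 0.0113/0.9887 = 113/9887.
Combined Bayes factor of the evidence already in hand = 40 × 2.5 = 100.
Odds after that evidence = (113/9887) × 100 = 11300/9887.
Target odds = 0.98/0.02 = 49.
Need 1.8ⁿ ≥ 49 ÷ (11300/9887) = 484463/11300.
1.8⁶ = 531441/15625 falls short of 484463/11300 but 1.8⁷ = 4782969/78125 reaches it, so n = 7.

7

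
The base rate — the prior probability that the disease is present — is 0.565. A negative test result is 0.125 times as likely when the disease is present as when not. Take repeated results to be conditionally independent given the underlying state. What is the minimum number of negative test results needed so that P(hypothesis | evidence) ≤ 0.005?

3

Prior odds = 0.565/0.435 = 113/87.
Likelihood ratio per negative test result = 0.125.
Target posterior odds = 0.005/0.995 = 1/199.
Need (113/87) × 0.125ⁿ ≤ 1/199, i.e. 0.125ⁿ ≤ 87/22487.
0.125² = 0.015625 is still above 87/22487 but 0.125³ = 0.001953125 is at or below it, so n = 3.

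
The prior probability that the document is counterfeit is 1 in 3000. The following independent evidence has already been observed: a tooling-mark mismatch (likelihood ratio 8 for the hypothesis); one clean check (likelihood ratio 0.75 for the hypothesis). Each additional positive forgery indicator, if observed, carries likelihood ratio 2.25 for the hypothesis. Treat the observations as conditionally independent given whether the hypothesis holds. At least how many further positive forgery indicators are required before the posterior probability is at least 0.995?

Prior odds = (1/3000)/(2999/3000) = 1/2999.
Combined Bayes factor of the evidence already in hand = 8 × 0.75 = 6.
Odds after that evidence = (1/2999) × 6 = 6/2999.
Target odds = 0.995/0.005 = 199.
Need 2.25ⁿ ≥ 199 ÷ (6/2999) = 596801/6.
2.25¹⁴ ≈85222.7 falls short of 596801/6 but 2.25¹⁵ ≈191751 reaches it, so n = 15.

15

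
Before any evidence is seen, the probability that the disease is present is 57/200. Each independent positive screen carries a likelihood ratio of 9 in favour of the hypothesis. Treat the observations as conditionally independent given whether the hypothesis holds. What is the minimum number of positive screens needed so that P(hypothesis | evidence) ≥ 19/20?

Prior odds = 0.285/0.715 = 57/143.
Likelihood ratio per positive screen = 9.
Target posterior odds = 0.95/0.05 = 19.
Require 9ⁿ ≥ 19 ÷ (57/143) = 143/3.
9¹ = 9 falls short of 143/3 but 9² = 81 reaches it, so n = 2.

2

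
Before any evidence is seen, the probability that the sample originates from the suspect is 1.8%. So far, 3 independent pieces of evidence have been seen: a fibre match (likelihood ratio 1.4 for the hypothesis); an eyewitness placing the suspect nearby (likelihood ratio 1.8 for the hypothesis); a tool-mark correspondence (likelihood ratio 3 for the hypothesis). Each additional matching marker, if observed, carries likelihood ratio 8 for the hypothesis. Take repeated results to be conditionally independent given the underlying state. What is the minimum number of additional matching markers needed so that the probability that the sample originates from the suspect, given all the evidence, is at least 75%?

Prior odds = 0.018/0.982 = 9/491.
Combined Bayes factor of the evidence already in hand = 1.4 × 1.8 × 3 = 7.56.
Odds after that evidence = (9/491) × 7.56 = 1701/12275.
Target odds = 0.75/0.25 = 3.
Need 8ⁿ ≥ 3 ÷ (1701/12275) = 12275/567.
8¹ = 8 falls short of 12275/567 but 8² = 64 reaches it, so n = 2.

2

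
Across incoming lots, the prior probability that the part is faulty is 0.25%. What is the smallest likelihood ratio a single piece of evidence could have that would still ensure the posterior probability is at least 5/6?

Prior odds = 0.0025/0.9975 = 1/399.
Target odds = (5/6)/(1/6) = 5.
Required Bayes factor = 5 ÷ (1/399) = 1995.

1995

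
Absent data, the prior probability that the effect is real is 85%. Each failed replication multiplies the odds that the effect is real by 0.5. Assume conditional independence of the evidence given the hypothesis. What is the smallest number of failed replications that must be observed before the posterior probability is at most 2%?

Prior odds = 0.85/0.15 = 17/3.
Likelihood ratio per failed replication = 0.5.
Target posterior odds = 0.02/0.98 = 1/49.
Need (17/3) × 0.5ⁿ ≤ 1/49, i.e. 0.5ⁿ ≤ 3/833.
0.5⁸ = 0.00390625 is still above 3/833 but 0.5⁹ = 0.001953125 is at or below it, so n = 9.

9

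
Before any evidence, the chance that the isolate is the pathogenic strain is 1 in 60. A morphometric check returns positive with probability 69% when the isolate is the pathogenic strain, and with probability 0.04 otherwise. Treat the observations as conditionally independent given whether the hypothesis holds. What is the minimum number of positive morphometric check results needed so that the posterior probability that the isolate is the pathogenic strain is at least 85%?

3

Prior odds: (1/60) ÷ (59/60) = 1/59.
Likelihood ratio of a positive result = 0.69/0.04 = 17.25.
Target odds: 0.85 ÷ 0.15 = 17/3.
Need (1/59) × 17.25ⁿ ≥ 17/3, i.e. 17.25ⁿ ≥ 1003/3.
17.25² = 297.5625 falls short of 1003/3 but 17.25³ = 5132.953125 reaches it, so n = 3.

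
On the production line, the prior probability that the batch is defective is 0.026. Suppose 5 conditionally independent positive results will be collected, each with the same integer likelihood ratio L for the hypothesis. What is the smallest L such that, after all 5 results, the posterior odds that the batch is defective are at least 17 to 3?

3

Prior odds = 0.026/0.974 = 13/487.
Target odds = 17/3.
Need L⁵ ≥ 17/3 ÷ (13/487) = 8279/39.
2⁵ = 32 < 8279/39 ≤ 243 = 3⁵, so L = 3.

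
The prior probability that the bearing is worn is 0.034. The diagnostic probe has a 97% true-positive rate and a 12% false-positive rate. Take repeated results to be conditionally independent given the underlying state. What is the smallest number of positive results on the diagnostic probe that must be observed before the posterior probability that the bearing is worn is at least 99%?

4

Prior odds: 0.034 ÷ 0.966 = 17/483.
Likelihood ratio of a positive result = 0.97/0.12 = 97/12.
Target odds: 0.99 ÷ 0.01 = 99.
Require (97/12)ⁿ ≥ 99 ÷ (17/483) = 47817/17.
(97/12)³ = 912673/1728 falls short of 47817/17 but (97/12)⁴ = 88529281/20736 reaches it, so n = 4.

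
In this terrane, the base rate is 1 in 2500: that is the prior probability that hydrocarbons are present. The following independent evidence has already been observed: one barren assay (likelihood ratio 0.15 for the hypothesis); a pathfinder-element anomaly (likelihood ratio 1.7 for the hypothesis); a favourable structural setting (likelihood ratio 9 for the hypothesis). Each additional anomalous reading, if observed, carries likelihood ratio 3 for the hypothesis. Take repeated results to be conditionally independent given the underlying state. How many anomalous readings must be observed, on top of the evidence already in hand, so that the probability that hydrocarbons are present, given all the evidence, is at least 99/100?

Prior odds = 0.0004/0.9996 = 1/2499.
Combined Bayes factor of the evidence already in hand = 0.15 × 1.7 × 9 = 2.295.
Odds after that evidence = (1/2499) × 2.295 = 9/9800.
Target odds = 0.99/0.01 = 99.
Need 3ⁿ ≥ 99 ÷ (9/9800) = 107800.
3¹⁰ = 59049 falls short of 107800 but 3¹¹ = 177147 reaches it, so n = 11.

11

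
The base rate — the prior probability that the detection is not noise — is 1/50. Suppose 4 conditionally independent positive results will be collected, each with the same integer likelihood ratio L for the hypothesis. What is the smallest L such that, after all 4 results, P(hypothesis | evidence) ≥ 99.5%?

Prior odds = 0.02/0.98 = 1/49.
Target odds = 0.995/0.005 = 199.
Need L⁴ ≥ 199 ÷ (1/49) = 9751.
9⁴ = 6561 < 9751 ≤ 10000 = 10⁴, so L = 10.

10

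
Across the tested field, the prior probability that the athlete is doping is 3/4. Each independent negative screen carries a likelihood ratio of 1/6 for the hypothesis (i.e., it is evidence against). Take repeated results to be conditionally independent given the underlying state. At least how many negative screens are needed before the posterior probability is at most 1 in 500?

Prior odds = 0.75/0.25 = 3.
Likelihood ratio per negative screen = 1/6.
Target posterior odds = 0.002/0.998 = 1/499.
Need 3 × (1/6)ⁿ ≤ 1/499, i.e. (1/6)ⁿ ≤ 1/1497.
(1/6)⁴ = 1/1296 is still above 1/1497 but (1/6)⁵ = 1/7776 is at or below it, so n = 5.

5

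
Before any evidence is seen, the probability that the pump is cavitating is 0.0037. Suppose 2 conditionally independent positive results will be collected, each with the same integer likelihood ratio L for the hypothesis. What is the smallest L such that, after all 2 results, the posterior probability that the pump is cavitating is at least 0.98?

Prior odds = 0.0037/0.9963 = 37/9963.
Target odds = 0.98/0.02 = 49.
Need L² ≥ 49 ÷ (37/9963) = 488187/37.
114² = 12996 < 488187/37 ≤ 13225 = 115², so L = 115.

115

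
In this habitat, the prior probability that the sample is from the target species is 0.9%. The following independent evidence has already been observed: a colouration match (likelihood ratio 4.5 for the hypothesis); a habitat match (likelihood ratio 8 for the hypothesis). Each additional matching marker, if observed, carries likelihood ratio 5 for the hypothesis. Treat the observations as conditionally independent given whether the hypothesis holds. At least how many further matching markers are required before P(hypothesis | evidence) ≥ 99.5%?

Prior odds = 0.009/0.991 = 9/991.
Combined Bayes factor of the evidence already in hand = 4.5 × 8 = 36.
Odds after that evidence = (9/991) × 36 = 324/991.
Target odds = 0.995/0.005 = 199.
Need 5ⁿ ≥ 199 ÷ (324/991) = 197209/324.
5³ = 125 falls short of 197209/324 but 5⁴ = 625 reaches it, so n = 4.

4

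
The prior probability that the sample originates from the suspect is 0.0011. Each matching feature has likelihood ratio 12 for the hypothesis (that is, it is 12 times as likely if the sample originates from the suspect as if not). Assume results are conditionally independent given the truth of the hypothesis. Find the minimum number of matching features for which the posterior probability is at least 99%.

5

Prior odds = 0.0011/0.9989 = 11/9989.
Likelihood ratio per matching feature = 12.
Target posterior odds = 0.99/0.01 = 99.
Require 12ⁿ ≥ 99 ÷ (11/9989) = 89901.
12⁴ = 20736 falls short of 89901 but 12⁵ = 248832 reaches it, so n = 5.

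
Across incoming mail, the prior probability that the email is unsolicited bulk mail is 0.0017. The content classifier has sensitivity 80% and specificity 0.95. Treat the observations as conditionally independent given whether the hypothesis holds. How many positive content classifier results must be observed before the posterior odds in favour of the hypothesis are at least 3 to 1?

Prior odds = 0.0017/0.9983 = 17/9983.
False-positive rate = 1 − 0.95 = 0.05; likelihood ratio of a positive = 0.8/0.05 = 16.
Target odds = 3.
Require 16ⁿ ≥ 3 ÷ (17/9983) = 29949/17.
16² = 256 falls short of 29949/17 but 16³ = 4096 reaches it, so n = 3.

3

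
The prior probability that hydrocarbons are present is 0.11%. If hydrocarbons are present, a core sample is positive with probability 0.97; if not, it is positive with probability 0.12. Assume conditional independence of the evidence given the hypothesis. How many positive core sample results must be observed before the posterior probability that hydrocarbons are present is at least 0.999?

7

Prior odds: 0.0011 ÷ 0.9989 = 11/9989.
Likelihood ratio of a positive = 0.97/0.12 = 97/12.
Target odds: 0.999 ÷ 0.001 = 999.
Need (11/9989) × (97/12)ⁿ ≥ 999, i.e. (97/12)ⁿ ≥ 9979011/11.
(97/12)⁶ ≈278961 falls short of 9979011/11 but (97/12)⁷ ≈2.25493e+06 reaches it, so n = 7.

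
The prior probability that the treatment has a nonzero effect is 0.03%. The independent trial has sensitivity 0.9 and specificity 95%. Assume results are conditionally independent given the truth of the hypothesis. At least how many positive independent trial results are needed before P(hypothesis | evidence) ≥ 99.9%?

6

Prior odds: 0.0003 ÷ 0.9997 = 3/9997.
False-positive rate = 1 − 0.95 = 0.05; likelihood ratio of a positive = 0.9/0.05 = 18.
Target posterior odds = 0.999/0.001 = 999.
Require 18ⁿ ≥ 999 ÷ (3/9997) = 3329001.
18⁵ = 1889568 falls short of 3329001 but 18⁶ = 34012224 reaches it, so n = 6.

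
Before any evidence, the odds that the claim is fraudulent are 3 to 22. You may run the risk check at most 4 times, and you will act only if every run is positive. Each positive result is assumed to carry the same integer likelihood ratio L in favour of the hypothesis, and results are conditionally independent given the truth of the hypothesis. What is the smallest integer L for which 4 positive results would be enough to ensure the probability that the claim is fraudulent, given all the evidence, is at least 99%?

6

Prior odds = 3/22.
Target odds = 0.99/0.01 = 99.
Need L⁴ ≥ 99 ÷ (3/22) = 726.
5⁴ = 625 < 726 ≤ 1296 = 6⁴, so L = 6.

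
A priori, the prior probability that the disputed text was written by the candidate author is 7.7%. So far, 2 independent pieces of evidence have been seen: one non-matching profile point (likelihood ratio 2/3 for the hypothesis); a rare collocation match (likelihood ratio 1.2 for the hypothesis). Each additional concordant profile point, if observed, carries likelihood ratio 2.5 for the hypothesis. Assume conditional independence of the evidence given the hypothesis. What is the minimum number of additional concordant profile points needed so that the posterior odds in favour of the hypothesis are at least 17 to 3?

5

Prior odds = 0.077/0.923 = 77/923.
Combined Bayes factor of the evidence already in hand = (2/3) × 1.2 = 0.8.
Odds after that evidence = (77/923) × 0.8 = 308/4615.
Target odds = 17/3.
Need 2.5ⁿ ≥ 17/3 ÷ (308/4615) = 78455/924.
2.5⁴ = 39.0625 falls short of 78455/924 but 2.5⁵ = 97.65625 reaches it, so n = 5.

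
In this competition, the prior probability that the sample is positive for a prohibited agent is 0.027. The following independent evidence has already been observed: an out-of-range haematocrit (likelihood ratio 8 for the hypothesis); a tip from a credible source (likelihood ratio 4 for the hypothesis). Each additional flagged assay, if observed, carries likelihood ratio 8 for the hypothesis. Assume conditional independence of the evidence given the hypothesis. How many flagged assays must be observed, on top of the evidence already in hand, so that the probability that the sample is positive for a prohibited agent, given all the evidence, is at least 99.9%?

4

Prior odds = 0.027/0.973 = 27/973.
Combined Bayes factor of the evidence already in hand = 8 × 4 = 32.
Odds after that evidence = (27/973) × 32 = 864/973.
Target odds = 0.999/0.001 = 999.
Need 8ⁿ ≥ 999 ÷ (864/973) = 1125.03125.
8³ = 512 falls short of 1125.03125 but 8⁴ = 4096 reaches it, so n = 4.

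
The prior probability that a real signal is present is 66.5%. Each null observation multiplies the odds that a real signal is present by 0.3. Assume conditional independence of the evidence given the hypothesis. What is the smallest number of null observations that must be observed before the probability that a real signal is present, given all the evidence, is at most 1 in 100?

5

Prior odds = 0.665/0.335 = 133/67.
Likelihood ratio per null observation = 0.3.
Target odds: 0.01 ÷ 0.99 = 1/99.
Require 0.3ⁿ ≤ 1/99 ÷ (133/67) = 67/13167.
0.3⁴ = 0.0081 is still above 67/13167 but 0.3⁵ = 243/100000 is at or below it, so n = 5.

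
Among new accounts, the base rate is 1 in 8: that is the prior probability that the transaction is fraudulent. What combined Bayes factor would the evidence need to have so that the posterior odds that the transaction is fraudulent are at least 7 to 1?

Prior odds = 0.125/0.875 = 1/7.
Target odds = 7.
Required Bayes factor = 7 ÷ (1/7) = 49.

49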